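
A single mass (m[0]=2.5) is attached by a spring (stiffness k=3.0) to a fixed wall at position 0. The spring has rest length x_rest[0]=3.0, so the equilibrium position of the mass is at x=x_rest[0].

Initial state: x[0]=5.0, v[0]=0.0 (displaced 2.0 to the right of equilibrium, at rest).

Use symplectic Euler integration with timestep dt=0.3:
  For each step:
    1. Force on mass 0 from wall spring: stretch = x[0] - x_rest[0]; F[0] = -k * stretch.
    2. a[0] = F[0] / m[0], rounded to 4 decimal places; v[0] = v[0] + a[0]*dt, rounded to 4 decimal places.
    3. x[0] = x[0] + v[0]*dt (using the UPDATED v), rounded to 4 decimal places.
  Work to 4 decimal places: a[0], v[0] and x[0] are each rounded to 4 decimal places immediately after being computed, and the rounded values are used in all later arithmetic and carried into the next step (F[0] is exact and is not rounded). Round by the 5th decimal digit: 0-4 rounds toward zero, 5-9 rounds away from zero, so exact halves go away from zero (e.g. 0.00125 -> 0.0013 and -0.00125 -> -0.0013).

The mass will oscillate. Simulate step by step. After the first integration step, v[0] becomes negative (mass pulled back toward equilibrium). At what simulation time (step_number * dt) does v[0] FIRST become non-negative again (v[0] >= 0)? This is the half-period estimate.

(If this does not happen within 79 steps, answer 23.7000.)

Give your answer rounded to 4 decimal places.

Step 0: x=[5.0000] v=[0.0000]
Step 1: x=[4.7840] v=[-0.7200]
Step 2: x=[4.3753] v=[-1.3622]
Step 3: x=[3.8181] v=[-1.8573]
Step 4: x=[3.1726] v=[-2.1518]
Step 5: x=[2.5084] v=[-2.2139]
Step 6: x=[1.8973] v=[-2.0369]
Step 7: x=[1.4053] v=[-1.6399]
Step 8: x=[1.0856] v=[-1.0658]
Step 9: x=[0.9726] v=[-0.3766]
Step 10: x=[1.0786] v=[0.3533]
First v>=0 after going negative at step 10, time=3.0000

Answer: 3.0000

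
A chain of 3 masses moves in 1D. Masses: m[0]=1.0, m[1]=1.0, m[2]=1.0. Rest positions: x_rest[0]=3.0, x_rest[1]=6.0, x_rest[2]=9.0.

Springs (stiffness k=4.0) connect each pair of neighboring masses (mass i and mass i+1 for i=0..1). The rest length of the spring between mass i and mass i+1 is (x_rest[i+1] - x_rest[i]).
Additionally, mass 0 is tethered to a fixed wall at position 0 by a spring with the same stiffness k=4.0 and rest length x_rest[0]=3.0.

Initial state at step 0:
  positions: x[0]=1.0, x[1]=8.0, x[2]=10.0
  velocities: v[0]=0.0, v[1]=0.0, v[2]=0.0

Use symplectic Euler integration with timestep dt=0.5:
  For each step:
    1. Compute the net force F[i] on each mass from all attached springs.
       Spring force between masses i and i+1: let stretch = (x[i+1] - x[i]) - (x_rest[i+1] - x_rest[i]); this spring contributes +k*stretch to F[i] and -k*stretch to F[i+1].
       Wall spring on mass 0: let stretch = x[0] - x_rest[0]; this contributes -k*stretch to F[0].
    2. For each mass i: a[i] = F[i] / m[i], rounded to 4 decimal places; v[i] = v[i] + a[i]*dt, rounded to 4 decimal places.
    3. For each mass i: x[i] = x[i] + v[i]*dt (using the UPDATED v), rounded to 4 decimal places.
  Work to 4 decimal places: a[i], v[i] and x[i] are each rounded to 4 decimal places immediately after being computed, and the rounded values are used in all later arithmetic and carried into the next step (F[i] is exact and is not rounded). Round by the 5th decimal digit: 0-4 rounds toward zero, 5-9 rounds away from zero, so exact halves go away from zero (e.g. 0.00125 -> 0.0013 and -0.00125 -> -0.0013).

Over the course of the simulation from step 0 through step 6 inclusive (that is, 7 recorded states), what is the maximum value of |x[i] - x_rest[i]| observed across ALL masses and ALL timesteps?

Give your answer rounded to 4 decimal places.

Answer: 4.0000

Derivation:
Step 0: x=[1.0000 8.0000 10.0000] v=[0.0000 0.0000 0.0000]
Step 1: x=[7.0000 3.0000 11.0000] v=[12.0000 -10.0000 2.0000]
Step 2: x=[2.0000 10.0000 7.0000] v=[-10.0000 14.0000 -8.0000]
Step 3: x=[3.0000 6.0000 9.0000] v=[2.0000 -8.0000 4.0000]
Step 4: x=[4.0000 2.0000 11.0000] v=[2.0000 -8.0000 4.0000]
Step 5: x=[-1.0000 9.0000 7.0000] v=[-10.0000 14.0000 -8.0000]
Step 6: x=[5.0000 4.0000 8.0000] v=[12.0000 -10.0000 2.0000]
Max displacement = 4.0000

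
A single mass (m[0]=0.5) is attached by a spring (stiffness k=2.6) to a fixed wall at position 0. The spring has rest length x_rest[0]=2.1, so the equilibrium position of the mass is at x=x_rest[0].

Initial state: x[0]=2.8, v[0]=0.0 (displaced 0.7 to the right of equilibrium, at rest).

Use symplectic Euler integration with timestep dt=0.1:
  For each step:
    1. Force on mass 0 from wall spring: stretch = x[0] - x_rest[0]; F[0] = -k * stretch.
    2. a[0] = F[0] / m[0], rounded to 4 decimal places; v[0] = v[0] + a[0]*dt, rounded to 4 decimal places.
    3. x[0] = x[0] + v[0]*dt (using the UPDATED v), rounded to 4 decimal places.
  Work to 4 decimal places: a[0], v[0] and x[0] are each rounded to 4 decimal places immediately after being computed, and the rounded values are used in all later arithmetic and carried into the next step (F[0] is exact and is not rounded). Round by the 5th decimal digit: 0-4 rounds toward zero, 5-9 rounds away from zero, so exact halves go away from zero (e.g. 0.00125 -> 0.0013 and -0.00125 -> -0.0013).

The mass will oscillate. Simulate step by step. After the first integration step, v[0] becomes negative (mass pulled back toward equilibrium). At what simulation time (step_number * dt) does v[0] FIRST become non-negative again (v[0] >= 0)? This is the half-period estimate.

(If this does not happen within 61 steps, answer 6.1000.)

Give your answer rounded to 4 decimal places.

Step 0: x=[2.8000] v=[0.0000]
Step 1: x=[2.7636] v=[-0.3640]
Step 2: x=[2.6927] v=[-0.7091]
Step 3: x=[2.5910] v=[-1.0173]
Step 4: x=[2.4637] v=[-1.2726]
Step 5: x=[2.3175] v=[-1.4617]
Step 6: x=[2.1600] v=[-1.5748]
Step 7: x=[1.9994] v=[-1.6060]
Step 8: x=[1.8440] v=[-1.5537]
Step 9: x=[1.7019] v=[-1.4206]
Step 10: x=[1.5805] v=[-1.2136]
Step 11: x=[1.4862] v=[-0.9435]
Step 12: x=[1.4238] v=[-0.6243]
Step 13: x=[1.3965] v=[-0.2727]
Step 14: x=[1.4058] v=[0.0931]
First v>=0 after going negative at step 14, time=1.4000

Answer: 1.4000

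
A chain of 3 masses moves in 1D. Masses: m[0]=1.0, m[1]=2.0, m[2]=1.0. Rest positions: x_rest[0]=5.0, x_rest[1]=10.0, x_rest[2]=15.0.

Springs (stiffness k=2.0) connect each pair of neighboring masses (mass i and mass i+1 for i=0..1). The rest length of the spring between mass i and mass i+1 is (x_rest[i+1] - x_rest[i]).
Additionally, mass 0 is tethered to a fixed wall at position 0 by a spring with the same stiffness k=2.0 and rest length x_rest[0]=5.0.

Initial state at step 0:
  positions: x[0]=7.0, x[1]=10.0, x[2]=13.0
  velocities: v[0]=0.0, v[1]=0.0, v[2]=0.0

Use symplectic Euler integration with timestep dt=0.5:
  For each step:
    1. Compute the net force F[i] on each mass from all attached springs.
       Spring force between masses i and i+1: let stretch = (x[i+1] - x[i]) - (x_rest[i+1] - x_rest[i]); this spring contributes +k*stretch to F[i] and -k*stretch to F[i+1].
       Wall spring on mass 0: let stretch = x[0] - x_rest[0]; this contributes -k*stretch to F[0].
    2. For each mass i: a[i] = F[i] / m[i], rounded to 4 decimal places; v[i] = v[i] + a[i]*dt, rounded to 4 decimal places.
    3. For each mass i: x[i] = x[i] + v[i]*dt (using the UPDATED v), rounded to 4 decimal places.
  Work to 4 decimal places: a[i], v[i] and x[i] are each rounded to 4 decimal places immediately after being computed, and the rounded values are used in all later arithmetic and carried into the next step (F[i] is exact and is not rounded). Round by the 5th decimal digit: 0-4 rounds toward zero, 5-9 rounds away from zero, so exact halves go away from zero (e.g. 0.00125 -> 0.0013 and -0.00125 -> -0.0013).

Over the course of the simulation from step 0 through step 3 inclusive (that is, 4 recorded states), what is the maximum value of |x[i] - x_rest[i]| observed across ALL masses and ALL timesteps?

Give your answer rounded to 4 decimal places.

Answer: 2.1250

Derivation:
Step 0: x=[7.0000 10.0000 13.0000] v=[0.0000 0.0000 0.0000]
Step 1: x=[5.0000 10.0000 14.0000] v=[-4.0000 0.0000 2.0000]
Step 2: x=[3.0000 9.7500 15.5000] v=[-4.0000 -0.5000 3.0000]
Step 3: x=[2.8750 9.2500 16.6250] v=[-0.2500 -1.0000 2.2500]
Max displacement = 2.1250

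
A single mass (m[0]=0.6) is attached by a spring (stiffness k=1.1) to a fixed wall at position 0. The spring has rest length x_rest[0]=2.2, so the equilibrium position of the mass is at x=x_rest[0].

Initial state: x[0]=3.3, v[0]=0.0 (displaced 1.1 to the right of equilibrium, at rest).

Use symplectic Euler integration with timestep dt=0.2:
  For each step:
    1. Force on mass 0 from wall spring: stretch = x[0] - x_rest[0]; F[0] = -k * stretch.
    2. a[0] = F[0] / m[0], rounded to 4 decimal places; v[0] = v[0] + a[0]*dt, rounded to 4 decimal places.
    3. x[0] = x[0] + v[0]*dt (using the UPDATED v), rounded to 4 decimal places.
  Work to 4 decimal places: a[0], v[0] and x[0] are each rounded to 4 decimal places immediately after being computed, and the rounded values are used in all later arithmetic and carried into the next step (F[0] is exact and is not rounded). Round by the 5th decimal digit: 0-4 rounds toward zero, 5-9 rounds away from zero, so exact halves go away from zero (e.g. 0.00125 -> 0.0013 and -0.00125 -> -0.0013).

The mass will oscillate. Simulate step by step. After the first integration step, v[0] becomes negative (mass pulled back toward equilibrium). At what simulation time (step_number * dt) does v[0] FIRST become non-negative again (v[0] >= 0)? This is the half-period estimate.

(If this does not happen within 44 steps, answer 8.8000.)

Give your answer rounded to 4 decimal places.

Step 0: x=[3.3000] v=[0.0000]
Step 1: x=[3.2193] v=[-0.4033]
Step 2: x=[3.0639] v=[-0.7770]
Step 3: x=[2.8451] v=[-1.0938]
Step 4: x=[2.5790] v=[-1.3303]
Step 5: x=[2.2851] v=[-1.4693]
Step 6: x=[1.9850] v=[-1.5005]
Step 7: x=[1.7007] v=[-1.4217]
Step 8: x=[1.4530] v=[-1.2386]
Step 9: x=[1.2601] v=[-0.9647]
Step 10: x=[1.1361] v=[-0.6201]
Step 11: x=[1.0901] v=[-0.2300]
Step 12: x=[1.1255] v=[0.1770]
First v>=0 after going negative at step 12, time=2.4000

Answer: 2.4000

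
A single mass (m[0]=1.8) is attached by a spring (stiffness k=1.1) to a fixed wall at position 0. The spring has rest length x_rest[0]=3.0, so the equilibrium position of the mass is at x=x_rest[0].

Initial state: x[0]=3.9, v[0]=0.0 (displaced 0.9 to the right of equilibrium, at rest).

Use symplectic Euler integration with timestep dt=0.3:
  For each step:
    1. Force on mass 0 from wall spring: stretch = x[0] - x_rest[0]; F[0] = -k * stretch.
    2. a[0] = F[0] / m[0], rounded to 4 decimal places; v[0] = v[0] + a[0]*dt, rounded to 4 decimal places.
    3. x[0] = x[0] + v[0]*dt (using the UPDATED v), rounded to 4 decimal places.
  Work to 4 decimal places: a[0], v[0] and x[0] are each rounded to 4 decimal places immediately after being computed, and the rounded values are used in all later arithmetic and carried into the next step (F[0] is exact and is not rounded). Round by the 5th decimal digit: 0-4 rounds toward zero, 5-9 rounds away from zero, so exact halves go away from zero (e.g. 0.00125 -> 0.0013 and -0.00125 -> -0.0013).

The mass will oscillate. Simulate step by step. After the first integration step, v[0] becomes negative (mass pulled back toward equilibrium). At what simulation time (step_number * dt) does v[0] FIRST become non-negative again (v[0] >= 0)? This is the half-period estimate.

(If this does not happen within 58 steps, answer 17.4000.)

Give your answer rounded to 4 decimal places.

Answer: 4.2000

Derivation:
Step 0: x=[3.9000] v=[0.0000]
Step 1: x=[3.8505] v=[-0.1650]
Step 2: x=[3.7542] v=[-0.3209]
Step 3: x=[3.6164] v=[-0.4592]
Step 4: x=[3.4447] v=[-0.5722]
Step 5: x=[3.2486] v=[-0.6537]
Step 6: x=[3.0388] v=[-0.6993]
Step 7: x=[2.8269] v=[-0.7064]
Step 8: x=[2.6245] v=[-0.6747]
Step 9: x=[2.4427] v=[-0.6059]
Step 10: x=[2.2916] v=[-0.5037]
Step 11: x=[2.1795] v=[-0.3738]
Step 12: x=[2.1125] v=[-0.2234]
Step 13: x=[2.0943] v=[-0.0607]
Step 14: x=[2.1259] v=[0.1054]
First v>=0 after going negative at step 14, time=4.2000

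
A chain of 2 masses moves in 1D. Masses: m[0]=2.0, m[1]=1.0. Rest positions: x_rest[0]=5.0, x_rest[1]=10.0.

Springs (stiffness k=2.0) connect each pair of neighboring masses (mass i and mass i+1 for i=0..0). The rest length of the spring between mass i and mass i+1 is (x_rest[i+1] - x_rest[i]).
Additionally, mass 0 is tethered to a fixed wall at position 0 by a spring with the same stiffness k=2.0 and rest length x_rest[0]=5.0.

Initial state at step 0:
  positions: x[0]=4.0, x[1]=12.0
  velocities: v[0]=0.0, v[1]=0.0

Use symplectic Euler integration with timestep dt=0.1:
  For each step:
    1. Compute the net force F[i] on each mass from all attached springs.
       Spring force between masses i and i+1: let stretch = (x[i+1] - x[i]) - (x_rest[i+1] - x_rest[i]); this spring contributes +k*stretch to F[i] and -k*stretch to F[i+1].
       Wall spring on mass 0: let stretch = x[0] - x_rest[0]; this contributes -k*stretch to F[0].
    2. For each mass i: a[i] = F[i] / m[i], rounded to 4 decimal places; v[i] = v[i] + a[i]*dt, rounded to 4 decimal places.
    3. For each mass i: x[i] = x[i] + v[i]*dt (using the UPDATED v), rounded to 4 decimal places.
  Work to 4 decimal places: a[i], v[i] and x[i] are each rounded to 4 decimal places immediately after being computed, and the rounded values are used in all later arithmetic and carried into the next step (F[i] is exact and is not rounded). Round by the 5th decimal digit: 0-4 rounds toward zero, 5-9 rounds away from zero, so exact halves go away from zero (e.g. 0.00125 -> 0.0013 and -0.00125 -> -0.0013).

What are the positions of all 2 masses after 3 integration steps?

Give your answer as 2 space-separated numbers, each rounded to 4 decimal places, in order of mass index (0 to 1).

Step 0: x=[4.0000 12.0000] v=[0.0000 0.0000]
Step 1: x=[4.0400 11.9400] v=[0.4000 -0.6000]
Step 2: x=[4.1186 11.8220] v=[0.7860 -1.1800]
Step 3: x=[4.2331 11.6499] v=[1.1445 -1.7207]

Answer: 4.2331 11.6499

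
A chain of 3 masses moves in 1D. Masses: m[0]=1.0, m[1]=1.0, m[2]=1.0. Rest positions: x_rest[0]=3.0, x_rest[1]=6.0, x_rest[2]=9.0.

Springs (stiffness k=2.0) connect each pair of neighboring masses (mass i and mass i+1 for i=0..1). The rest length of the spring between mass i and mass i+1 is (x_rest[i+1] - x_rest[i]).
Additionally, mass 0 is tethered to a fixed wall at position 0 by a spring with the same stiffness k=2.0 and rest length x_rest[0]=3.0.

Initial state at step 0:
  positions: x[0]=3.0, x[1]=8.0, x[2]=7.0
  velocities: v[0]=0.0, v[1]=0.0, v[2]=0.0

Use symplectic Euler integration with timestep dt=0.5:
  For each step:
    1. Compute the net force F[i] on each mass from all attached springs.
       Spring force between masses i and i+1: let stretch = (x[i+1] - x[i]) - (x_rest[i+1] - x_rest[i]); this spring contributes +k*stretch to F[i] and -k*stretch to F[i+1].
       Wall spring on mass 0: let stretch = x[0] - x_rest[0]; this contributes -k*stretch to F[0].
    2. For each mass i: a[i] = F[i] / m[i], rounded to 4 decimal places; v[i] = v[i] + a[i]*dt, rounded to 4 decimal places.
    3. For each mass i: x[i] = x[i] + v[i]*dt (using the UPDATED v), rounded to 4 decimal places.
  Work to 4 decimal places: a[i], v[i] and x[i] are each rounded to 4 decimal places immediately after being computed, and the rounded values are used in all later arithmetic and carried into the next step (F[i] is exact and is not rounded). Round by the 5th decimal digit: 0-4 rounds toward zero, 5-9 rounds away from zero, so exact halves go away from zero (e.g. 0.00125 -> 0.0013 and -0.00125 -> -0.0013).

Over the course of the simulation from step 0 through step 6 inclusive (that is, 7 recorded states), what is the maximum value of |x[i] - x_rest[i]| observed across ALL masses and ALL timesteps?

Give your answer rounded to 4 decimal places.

Answer: 2.9375

Derivation:
Step 0: x=[3.0000 8.0000 7.0000] v=[0.0000 0.0000 0.0000]
Step 1: x=[4.0000 5.0000 9.0000] v=[2.0000 -6.0000 4.0000]
Step 2: x=[3.5000 3.5000 10.5000] v=[-1.0000 -3.0000 3.0000]
Step 3: x=[1.2500 5.5000 10.0000] v=[-4.5000 4.0000 -1.0000]
Step 4: x=[0.5000 7.6250 8.7500] v=[-1.5000 4.2500 -2.5000]
Step 5: x=[3.0625 6.7500 8.4375] v=[5.1250 -1.7500 -0.6250]
Step 6: x=[5.9375 4.8750 8.7813] v=[5.7500 -3.7500 0.6875]
Max displacement = 2.9375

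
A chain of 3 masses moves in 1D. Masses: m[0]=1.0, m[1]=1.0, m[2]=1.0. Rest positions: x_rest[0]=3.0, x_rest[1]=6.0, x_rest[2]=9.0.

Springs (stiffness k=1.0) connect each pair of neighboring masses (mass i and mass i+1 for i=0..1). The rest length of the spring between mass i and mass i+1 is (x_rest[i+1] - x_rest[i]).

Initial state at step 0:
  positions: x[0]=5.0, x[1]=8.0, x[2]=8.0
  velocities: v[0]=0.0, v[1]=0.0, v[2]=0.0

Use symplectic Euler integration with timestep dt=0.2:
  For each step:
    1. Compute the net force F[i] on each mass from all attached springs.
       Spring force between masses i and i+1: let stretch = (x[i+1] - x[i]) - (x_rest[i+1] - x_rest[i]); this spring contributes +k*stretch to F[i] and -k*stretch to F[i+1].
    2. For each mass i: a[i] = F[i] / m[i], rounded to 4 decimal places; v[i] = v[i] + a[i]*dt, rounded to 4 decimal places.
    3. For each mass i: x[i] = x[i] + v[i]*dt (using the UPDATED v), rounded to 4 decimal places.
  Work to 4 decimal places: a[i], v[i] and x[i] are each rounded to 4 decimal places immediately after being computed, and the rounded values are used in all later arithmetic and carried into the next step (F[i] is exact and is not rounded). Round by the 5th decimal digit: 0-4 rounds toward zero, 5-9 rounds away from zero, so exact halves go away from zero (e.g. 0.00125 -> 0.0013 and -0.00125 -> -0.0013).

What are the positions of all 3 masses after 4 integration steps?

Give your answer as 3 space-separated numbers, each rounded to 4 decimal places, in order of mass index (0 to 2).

Answer: 4.9333 7.0041 9.0627

Derivation:
Step 0: x=[5.0000 8.0000 8.0000] v=[0.0000 0.0000 0.0000]
Step 1: x=[5.0000 7.8800 8.1200] v=[0.0000 -0.6000 0.6000]
Step 2: x=[4.9952 7.6544 8.3504] v=[-0.0240 -1.1280 1.1520]
Step 3: x=[4.9768 7.3503 8.6730] v=[-0.0922 -1.5206 1.6128]
Step 4: x=[4.9333 7.0041 9.0627] v=[-0.2175 -1.7308 1.9483]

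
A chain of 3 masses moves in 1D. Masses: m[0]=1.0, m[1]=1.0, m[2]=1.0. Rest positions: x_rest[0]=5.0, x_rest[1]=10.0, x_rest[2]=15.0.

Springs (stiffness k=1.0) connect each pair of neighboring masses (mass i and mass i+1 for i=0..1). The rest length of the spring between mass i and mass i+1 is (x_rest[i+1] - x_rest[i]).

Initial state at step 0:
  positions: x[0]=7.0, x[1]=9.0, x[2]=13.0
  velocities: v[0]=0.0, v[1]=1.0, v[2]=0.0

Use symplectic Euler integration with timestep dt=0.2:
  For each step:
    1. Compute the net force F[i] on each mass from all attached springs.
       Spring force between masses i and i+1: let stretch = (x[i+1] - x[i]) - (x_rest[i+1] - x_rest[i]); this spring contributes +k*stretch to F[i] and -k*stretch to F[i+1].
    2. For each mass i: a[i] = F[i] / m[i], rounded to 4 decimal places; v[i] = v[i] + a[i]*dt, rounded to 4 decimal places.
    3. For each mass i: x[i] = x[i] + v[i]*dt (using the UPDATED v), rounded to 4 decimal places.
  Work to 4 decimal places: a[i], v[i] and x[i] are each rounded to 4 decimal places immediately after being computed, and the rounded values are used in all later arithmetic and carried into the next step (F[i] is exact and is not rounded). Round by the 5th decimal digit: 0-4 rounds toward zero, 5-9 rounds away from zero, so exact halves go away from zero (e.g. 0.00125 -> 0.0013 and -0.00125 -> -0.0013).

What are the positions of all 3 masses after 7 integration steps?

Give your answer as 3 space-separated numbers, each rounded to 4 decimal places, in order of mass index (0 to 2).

Step 0: x=[7.0000 9.0000 13.0000] v=[0.0000 1.0000 0.0000]
Step 1: x=[6.8800 9.2800 13.0400] v=[-0.6000 1.4000 0.2000]
Step 2: x=[6.6560 9.6144 13.1296] v=[-1.1200 1.6720 0.4480]
Step 3: x=[6.3503 9.9711 13.2786] v=[-1.5283 1.7834 0.7450]
Step 4: x=[5.9895 10.3152 13.4953] v=[-1.8041 1.7207 1.0835]
Step 5: x=[5.6017 10.6135 13.7848] v=[-1.9390 1.4916 1.4475]
Step 6: x=[5.2144 10.8382 14.1474] v=[-1.9366 1.1235 1.8132]
Step 7: x=[4.8520 10.9703 14.5777] v=[-1.8118 0.6606 2.1514]

Answer: 4.8520 10.9703 14.5777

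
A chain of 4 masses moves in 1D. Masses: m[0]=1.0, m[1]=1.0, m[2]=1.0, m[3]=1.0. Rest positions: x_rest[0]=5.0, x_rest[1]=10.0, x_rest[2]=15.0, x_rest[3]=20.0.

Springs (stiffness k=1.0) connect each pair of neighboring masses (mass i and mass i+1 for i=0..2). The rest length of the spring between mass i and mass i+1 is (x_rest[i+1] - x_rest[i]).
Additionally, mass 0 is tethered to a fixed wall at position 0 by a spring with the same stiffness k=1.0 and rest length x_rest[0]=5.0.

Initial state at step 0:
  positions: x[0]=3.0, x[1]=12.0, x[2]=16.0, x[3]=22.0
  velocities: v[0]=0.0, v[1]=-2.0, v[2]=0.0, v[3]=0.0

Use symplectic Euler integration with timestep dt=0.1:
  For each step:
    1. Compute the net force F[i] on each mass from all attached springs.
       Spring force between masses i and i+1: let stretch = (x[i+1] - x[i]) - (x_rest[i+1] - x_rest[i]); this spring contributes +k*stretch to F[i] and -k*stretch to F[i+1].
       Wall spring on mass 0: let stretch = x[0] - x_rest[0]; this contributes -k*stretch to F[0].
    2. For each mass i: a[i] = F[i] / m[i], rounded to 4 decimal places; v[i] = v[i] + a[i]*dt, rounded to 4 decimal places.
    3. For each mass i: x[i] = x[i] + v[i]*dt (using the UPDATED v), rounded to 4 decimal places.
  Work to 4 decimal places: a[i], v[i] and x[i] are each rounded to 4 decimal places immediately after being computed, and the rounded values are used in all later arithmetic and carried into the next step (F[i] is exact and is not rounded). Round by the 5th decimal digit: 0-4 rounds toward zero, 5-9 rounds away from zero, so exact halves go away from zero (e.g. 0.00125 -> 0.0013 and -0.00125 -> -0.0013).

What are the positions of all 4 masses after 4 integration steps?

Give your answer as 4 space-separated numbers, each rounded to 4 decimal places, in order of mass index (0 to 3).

Step 0: x=[3.0000 12.0000 16.0000 22.0000] v=[0.0000 -2.0000 0.0000 0.0000]
Step 1: x=[3.0600 11.7500 16.0200 21.9900] v=[0.6000 -2.5000 0.2000 -0.1000]
Step 2: x=[3.1763 11.4558 16.0570 21.9703] v=[1.1630 -2.9420 0.3700 -0.1970]
Step 3: x=[3.3436 11.1248 16.1071 21.9415] v=[1.6733 -3.3098 0.5012 -0.2883]
Step 4: x=[3.5553 10.7658 16.1657 21.9043] v=[2.1171 -3.5897 0.5864 -0.3717]

Answer: 3.5553 10.7658 16.1657 21.9043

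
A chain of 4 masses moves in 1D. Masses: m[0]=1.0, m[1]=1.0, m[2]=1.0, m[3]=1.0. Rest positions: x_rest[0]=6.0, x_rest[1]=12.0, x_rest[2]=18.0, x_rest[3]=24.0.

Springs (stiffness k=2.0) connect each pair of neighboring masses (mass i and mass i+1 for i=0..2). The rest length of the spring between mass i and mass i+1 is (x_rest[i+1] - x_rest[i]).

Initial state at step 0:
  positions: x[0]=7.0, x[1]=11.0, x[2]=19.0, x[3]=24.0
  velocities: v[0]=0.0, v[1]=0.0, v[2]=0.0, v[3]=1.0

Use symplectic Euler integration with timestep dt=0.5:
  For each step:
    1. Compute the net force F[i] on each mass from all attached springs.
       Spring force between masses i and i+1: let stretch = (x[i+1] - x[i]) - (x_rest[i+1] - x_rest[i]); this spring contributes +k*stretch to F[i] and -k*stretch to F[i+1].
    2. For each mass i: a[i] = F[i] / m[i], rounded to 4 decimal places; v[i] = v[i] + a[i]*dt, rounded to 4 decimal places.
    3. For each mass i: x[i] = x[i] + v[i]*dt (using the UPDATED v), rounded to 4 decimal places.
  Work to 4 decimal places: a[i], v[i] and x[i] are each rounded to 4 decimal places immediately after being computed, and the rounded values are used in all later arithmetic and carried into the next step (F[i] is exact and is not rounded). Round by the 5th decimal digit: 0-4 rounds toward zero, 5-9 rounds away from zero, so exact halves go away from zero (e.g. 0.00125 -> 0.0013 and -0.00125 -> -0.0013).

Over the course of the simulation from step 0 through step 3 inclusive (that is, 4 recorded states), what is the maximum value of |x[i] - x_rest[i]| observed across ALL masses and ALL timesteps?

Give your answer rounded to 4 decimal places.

Answer: 1.7500

Derivation:
Step 0: x=[7.0000 11.0000 19.0000 24.0000] v=[0.0000 0.0000 0.0000 1.0000]
Step 1: x=[6.0000 13.0000 17.5000 25.0000] v=[-2.0000 4.0000 -3.0000 2.0000]
Step 2: x=[5.5000 13.7500 17.5000 25.2500] v=[-1.0000 1.5000 0.0000 0.5000]
Step 3: x=[6.1250 12.2500 19.5000 24.6250] v=[1.2500 -3.0000 4.0000 -1.2500]
Max displacement = 1.7500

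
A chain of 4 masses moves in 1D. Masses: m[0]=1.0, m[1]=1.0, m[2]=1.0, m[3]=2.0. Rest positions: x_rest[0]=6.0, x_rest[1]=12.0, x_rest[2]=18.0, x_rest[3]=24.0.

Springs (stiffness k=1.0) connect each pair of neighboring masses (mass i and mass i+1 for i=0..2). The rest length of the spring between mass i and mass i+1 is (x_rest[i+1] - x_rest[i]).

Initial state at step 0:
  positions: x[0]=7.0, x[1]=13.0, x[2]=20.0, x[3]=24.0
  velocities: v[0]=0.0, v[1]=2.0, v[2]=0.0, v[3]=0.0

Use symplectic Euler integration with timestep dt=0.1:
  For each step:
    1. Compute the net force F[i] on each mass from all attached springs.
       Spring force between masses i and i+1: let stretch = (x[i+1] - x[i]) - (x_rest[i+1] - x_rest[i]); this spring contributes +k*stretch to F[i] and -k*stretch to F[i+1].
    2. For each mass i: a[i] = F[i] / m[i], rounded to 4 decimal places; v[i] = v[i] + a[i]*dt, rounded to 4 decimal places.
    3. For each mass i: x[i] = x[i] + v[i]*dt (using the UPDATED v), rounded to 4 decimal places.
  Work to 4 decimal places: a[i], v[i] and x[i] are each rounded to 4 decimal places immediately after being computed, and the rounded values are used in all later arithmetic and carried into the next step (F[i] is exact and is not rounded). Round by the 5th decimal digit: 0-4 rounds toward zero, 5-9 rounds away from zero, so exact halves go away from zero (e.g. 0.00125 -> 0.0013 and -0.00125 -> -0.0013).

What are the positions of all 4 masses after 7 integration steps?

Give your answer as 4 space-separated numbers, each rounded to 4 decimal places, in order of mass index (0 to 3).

Step 0: x=[7.0000 13.0000 20.0000 24.0000] v=[0.0000 2.0000 0.0000 0.0000]
Step 1: x=[7.0000 13.2100 19.9700 24.0100] v=[0.0000 2.1000 -0.3000 0.1000]
Step 2: x=[7.0021 13.4255 19.9128 24.0298] v=[0.0210 2.1550 -0.5720 0.1980]
Step 3: x=[7.0084 13.6416 19.8319 24.0590] v=[0.0633 2.1614 -0.8090 0.2922]
Step 4: x=[7.0211 13.8533 19.7314 24.0971] v=[0.1266 2.1171 -1.0053 0.3809]
Step 5: x=[7.0421 14.0555 19.6158 24.1434] v=[0.2098 2.0217 -1.1565 0.4626]
Step 6: x=[7.0732 14.2431 19.4898 24.1970] v=[0.3111 1.8764 -1.2598 0.5362]
Step 7: x=[7.1160 14.4115 19.3584 24.2571] v=[0.4281 1.6841 -1.3138 0.6008]

Answer: 7.1160 14.4115 19.3584 24.2571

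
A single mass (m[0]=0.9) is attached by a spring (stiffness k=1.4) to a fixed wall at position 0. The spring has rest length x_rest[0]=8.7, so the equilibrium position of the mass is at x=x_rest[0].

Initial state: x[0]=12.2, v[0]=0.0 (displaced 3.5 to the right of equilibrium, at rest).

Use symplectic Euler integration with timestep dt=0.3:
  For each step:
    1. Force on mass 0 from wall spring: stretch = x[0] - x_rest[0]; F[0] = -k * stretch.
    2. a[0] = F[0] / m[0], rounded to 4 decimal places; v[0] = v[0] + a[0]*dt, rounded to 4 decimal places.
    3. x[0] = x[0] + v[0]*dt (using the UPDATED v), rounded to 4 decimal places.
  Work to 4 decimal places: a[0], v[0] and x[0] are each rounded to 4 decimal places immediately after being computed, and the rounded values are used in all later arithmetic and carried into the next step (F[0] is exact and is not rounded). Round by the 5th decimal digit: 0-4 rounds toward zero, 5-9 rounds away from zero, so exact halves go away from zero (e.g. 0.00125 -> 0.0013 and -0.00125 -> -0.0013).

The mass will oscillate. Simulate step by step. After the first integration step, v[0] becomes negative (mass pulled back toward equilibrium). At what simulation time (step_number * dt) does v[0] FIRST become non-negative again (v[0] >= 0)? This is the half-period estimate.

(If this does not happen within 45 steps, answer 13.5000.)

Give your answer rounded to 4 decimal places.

Answer: 2.7000

Derivation:
Step 0: x=[12.2000] v=[0.0000]
Step 1: x=[11.7100] v=[-1.6333]
Step 2: x=[10.7986] v=[-3.0380]
Step 3: x=[9.5934] v=[-4.0174]
Step 4: x=[8.2631] v=[-4.4343]
Step 5: x=[6.9940] v=[-4.2304]
Step 6: x=[5.9637] v=[-3.4343]
Step 7: x=[5.3165] v=[-2.1574]
Step 8: x=[5.1430] v=[-0.5784]
Step 9: x=[5.4675] v=[1.0815]
First v>=0 after going negative at step 9, time=2.7000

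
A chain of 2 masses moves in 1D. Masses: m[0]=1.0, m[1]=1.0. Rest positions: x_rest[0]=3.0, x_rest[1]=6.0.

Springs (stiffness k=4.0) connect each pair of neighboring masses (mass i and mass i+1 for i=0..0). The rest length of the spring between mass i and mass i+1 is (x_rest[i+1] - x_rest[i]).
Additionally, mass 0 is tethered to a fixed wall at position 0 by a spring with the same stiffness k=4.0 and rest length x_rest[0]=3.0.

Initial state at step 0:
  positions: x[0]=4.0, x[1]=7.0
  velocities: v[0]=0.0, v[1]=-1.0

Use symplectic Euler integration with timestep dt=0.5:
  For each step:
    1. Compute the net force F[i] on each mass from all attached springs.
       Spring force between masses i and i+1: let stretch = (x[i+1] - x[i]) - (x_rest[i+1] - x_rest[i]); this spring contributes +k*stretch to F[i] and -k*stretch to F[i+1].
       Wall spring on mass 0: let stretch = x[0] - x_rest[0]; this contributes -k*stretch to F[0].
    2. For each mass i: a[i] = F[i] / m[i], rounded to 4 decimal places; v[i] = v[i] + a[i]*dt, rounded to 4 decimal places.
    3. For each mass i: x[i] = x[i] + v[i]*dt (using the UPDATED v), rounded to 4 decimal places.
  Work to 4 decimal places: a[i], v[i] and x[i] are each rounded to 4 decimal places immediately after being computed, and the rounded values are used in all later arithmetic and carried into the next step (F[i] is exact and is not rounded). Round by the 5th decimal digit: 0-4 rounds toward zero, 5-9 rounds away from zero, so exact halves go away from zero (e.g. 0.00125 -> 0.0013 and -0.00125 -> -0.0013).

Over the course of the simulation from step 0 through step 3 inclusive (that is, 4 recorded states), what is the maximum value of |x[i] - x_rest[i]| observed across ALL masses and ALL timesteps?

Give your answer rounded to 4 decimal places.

Answer: 1.5000

Derivation:
Step 0: x=[4.0000 7.0000] v=[0.0000 -1.0000]
Step 1: x=[3.0000 6.5000] v=[-2.0000 -1.0000]
Step 2: x=[2.5000 5.5000] v=[-1.0000 -2.0000]
Step 3: x=[2.5000 4.5000] v=[0.0000 -2.0000]
Max displacement = 1.5000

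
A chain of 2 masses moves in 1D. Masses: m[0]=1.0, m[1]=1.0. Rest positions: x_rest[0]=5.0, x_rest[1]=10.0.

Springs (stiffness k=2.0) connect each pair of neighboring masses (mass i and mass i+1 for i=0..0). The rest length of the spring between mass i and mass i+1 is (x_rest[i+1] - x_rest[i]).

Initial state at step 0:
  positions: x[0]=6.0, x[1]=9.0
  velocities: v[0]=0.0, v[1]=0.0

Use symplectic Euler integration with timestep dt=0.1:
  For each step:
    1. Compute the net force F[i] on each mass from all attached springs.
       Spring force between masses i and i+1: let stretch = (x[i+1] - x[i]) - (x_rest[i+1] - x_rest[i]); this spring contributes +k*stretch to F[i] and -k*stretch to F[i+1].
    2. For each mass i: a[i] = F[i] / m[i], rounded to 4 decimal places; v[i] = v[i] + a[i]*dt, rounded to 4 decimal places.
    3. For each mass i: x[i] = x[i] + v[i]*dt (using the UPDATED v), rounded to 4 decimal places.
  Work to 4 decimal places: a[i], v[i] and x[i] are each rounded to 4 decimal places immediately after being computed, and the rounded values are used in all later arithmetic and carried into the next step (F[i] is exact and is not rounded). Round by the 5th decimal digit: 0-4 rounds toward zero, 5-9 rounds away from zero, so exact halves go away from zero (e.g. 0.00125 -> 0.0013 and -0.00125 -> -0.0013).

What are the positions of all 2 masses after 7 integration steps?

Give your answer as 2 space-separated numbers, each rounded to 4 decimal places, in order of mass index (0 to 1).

Step 0: x=[6.0000 9.0000] v=[0.0000 0.0000]
Step 1: x=[5.9600 9.0400] v=[-0.4000 0.4000]
Step 2: x=[5.8816 9.1184] v=[-0.7840 0.7840]
Step 3: x=[5.7679 9.2321] v=[-1.1366 1.1366]
Step 4: x=[5.6235 9.3765] v=[-1.4438 1.4438]
Step 5: x=[5.4542 9.5458] v=[-1.6932 1.6932]
Step 6: x=[5.2667 9.7333] v=[-1.8749 1.8749]
Step 7: x=[5.0685 9.9315] v=[-1.9816 1.9816]

Answer: 5.0685 9.9315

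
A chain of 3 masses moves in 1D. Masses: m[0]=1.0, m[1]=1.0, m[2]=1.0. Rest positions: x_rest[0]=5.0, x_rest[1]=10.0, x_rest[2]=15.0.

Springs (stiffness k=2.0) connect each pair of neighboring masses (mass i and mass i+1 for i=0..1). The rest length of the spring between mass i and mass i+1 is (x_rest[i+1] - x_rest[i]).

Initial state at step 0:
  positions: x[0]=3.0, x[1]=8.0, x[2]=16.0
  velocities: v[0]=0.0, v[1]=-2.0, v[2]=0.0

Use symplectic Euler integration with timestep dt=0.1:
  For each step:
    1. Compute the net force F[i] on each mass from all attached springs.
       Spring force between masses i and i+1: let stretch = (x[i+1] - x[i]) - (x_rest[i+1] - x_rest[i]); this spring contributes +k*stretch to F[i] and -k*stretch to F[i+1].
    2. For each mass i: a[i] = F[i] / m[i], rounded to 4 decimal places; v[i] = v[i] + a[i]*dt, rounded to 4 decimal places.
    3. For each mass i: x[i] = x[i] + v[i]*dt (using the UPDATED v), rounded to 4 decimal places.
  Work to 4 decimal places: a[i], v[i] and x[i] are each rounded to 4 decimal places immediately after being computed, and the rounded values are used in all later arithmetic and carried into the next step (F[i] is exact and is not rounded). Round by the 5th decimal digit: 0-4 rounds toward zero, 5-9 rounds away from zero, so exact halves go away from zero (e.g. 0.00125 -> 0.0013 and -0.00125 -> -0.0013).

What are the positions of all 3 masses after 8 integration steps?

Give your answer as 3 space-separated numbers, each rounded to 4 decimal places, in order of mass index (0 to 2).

Step 0: x=[3.0000 8.0000 16.0000] v=[0.0000 -2.0000 0.0000]
Step 1: x=[3.0000 7.8600 15.9400] v=[0.0000 -1.4000 -0.6000]
Step 2: x=[2.9972 7.7844 15.8184] v=[-0.0280 -0.7560 -1.2160]
Step 3: x=[2.9901 7.7737 15.6361] v=[-0.0706 -0.1066 -1.8228]
Step 4: x=[2.9787 7.8246 15.3966] v=[-0.1139 0.5092 -2.3953]
Step 5: x=[2.9642 7.9300 15.1056] v=[-0.1447 1.0544 -2.9097]
Step 6: x=[2.9491 8.0796 14.7711] v=[-0.1515 1.4964 -3.3448]
Step 7: x=[2.9366 8.2605 14.4028] v=[-0.1254 1.8086 -3.6831]
Step 8: x=[2.9305 8.4577 14.0116] v=[-0.0606 1.9723 -3.9116]

Answer: 2.9305 8.4577 14.0116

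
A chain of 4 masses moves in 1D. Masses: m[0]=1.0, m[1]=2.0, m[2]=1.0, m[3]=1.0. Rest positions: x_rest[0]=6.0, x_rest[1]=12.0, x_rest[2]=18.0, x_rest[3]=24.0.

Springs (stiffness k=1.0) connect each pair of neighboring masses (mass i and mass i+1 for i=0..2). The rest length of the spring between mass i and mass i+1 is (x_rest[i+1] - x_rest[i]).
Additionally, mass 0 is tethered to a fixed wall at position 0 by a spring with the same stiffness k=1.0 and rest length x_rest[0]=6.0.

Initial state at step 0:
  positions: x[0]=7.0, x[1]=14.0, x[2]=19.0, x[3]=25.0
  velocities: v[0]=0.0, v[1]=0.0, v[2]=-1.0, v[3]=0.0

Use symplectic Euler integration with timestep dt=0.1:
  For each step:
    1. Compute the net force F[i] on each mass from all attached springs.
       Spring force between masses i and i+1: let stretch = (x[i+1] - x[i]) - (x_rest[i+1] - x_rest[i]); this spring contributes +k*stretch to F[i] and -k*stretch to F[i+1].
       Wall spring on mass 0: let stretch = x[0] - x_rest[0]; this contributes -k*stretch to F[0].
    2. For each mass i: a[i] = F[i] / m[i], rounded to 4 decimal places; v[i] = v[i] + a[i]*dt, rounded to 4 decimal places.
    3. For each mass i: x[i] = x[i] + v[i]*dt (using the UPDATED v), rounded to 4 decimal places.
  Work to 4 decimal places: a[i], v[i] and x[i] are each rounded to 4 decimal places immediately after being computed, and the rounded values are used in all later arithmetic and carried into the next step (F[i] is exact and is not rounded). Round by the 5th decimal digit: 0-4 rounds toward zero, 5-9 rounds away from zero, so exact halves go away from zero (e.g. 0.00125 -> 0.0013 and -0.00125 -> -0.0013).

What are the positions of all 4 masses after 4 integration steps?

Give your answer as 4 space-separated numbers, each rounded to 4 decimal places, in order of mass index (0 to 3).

Step 0: x=[7.0000 14.0000 19.0000 25.0000] v=[0.0000 0.0000 -1.0000 0.0000]
Step 1: x=[7.0000 13.9900 18.9100 25.0000] v=[0.0000 -0.1000 -0.9000 0.0000]
Step 2: x=[6.9999 13.9697 18.8317 24.9991] v=[-0.0010 -0.2035 -0.7830 -0.0090]
Step 3: x=[6.9995 13.9388 18.7665 24.9965] v=[-0.0040 -0.3089 -0.6525 -0.0257]
Step 4: x=[6.9985 13.8974 18.7153 24.9916] v=[-0.0100 -0.4145 -0.5123 -0.0487]

Answer: 6.9985 13.8974 18.7153 24.9916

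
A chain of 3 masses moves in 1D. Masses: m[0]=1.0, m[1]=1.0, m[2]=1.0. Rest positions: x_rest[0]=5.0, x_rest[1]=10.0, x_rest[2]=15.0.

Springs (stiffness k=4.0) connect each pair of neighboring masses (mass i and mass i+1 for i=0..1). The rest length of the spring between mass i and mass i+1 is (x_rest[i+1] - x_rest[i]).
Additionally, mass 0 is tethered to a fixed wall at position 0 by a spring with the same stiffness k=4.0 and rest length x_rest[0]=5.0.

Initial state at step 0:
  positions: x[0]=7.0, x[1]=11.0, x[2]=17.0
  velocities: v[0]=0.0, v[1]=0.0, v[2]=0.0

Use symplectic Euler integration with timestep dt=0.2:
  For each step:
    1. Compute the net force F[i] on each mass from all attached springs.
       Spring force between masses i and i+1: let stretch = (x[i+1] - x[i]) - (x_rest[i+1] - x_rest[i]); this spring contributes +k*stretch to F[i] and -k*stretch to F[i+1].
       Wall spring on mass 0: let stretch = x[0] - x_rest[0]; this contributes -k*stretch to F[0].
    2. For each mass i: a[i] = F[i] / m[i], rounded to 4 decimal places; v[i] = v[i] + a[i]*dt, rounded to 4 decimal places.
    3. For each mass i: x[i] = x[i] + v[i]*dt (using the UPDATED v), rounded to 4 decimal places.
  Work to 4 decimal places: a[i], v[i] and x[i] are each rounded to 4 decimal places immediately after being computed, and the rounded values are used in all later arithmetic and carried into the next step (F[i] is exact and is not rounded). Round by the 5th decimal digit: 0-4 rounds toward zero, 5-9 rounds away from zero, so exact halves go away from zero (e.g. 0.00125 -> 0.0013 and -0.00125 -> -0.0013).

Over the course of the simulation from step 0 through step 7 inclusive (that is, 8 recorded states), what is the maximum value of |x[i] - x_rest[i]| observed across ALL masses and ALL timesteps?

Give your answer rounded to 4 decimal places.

Step 0: x=[7.0000 11.0000 17.0000] v=[0.0000 0.0000 0.0000]
Step 1: x=[6.5200 11.3200 16.8400] v=[-2.4000 1.6000 -0.8000]
Step 2: x=[5.7648 11.7552 16.5968] v=[-3.7760 2.1760 -1.2160]
Step 3: x=[5.0457 12.0066 16.3789] v=[-3.5955 1.2570 -1.0893]
Step 4: x=[4.6330 11.8438 16.2615] v=[-2.0633 -0.8139 -0.5871]
Step 5: x=[4.6328 11.2341 16.2372] v=[-0.0011 -3.0484 -0.1213]
Step 6: x=[4.9475 10.3687 16.2124] v=[1.5737 -4.3270 -0.1238]
Step 7: x=[5.3380 9.5709 16.0526] v=[1.9527 -3.9890 -0.7988]
Max displacement = 2.0066

Answer: 2.0066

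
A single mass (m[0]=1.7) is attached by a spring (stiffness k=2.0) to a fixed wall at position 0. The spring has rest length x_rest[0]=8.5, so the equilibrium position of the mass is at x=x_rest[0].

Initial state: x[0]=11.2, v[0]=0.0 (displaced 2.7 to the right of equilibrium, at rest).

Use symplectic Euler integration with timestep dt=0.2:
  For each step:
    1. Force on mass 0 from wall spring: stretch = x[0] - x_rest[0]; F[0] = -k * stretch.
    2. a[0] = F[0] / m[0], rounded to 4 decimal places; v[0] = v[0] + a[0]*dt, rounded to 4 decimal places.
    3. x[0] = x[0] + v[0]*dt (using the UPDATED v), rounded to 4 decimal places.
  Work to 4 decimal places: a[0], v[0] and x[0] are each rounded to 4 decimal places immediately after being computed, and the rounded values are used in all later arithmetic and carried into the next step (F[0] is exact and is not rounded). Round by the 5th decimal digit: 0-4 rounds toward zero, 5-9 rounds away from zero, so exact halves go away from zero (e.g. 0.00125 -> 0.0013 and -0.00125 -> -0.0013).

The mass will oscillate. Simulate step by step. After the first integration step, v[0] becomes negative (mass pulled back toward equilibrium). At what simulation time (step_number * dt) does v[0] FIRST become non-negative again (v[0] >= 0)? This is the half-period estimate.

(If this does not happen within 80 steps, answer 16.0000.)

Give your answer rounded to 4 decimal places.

Step 0: x=[11.2000] v=[0.0000]
Step 1: x=[11.0729] v=[-0.6353]
Step 2: x=[10.8248] v=[-1.2407]
Step 3: x=[10.4673] v=[-1.7877]
Step 4: x=[10.0172] v=[-2.2506]
Step 5: x=[9.4957] v=[-2.6076]
Step 6: x=[8.9273] v=[-2.8419]
Step 7: x=[8.3388] v=[-2.9424]
Step 8: x=[7.7579] v=[-2.9045]
Step 9: x=[7.2119] v=[-2.7299]
Step 10: x=[6.7265] v=[-2.4268]
Step 11: x=[6.3246] v=[-2.0095]
Step 12: x=[6.0251] v=[-1.4976]
Step 13: x=[5.8420] v=[-0.9153]
Step 14: x=[5.7840] v=[-0.2899]
Step 15: x=[5.8538] v=[0.3492]
First v>=0 after going negative at step 15, time=3.0000

Answer: 3.0000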